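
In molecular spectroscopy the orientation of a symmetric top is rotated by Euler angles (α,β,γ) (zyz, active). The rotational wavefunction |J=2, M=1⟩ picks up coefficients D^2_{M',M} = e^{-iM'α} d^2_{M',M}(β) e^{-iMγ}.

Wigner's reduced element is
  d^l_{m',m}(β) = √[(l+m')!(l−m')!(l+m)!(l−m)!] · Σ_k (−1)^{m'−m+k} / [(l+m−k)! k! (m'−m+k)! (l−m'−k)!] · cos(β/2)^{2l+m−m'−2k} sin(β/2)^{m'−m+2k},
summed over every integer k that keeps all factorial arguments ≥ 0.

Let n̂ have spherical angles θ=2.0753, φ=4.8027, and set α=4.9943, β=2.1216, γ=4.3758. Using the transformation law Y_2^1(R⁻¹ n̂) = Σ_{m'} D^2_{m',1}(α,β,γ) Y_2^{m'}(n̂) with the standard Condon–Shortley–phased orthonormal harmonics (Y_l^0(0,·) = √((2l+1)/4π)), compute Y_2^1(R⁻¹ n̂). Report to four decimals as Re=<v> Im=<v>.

Need the full column D^2_{m',1} for m'=−2..2 at α=4.9943, β=2.1216, γ=4.3758.
cos(β/2)=0.488174, sin(β/2)=0.872746
d^2_{-2,1}: single k=3 term ⇒ +0.649036;  D = +0.508573-0.403238i
d^2_{-1,1}: k∈[2..3] ⇒ +0.544561 -0.580166 = -0.035605;  D = -0.029009-0.020644i
d^2_{0,1}: k∈[1..2] ⇒ +0.248707 -0.794903 = -0.546197;  D = +0.180392-0.515548i
d^2_{1,1}: k∈[0..1] ⇒ +0.056794 -0.544561 = -0.487768;  D = +0.487039+0.026657i
d^2_{2,1}: single k=0 term ⇒ -0.203068;  D = +0.045748+0.197848i
Y_2^{m'}(θ=2.0753,φ=4.8027) and Σ D·Y over m':
  (+0.5086-0.4032i)·(-0.2912+0.0532i)  (-0.0290-0.0206i)·(-0.0295-0.3256i)  (+0.1804-0.5155i)·(-0.0943+0.0000i)  (+0.4870+0.0267i)·(+0.0295-0.3256i)  (+0.0457+0.1978i)·(-0.2912-0.0532i)
Y_2^1(R⁻¹ n̂) = -0.129299-0.014679i

Re=-0.1293 Im=-0.0147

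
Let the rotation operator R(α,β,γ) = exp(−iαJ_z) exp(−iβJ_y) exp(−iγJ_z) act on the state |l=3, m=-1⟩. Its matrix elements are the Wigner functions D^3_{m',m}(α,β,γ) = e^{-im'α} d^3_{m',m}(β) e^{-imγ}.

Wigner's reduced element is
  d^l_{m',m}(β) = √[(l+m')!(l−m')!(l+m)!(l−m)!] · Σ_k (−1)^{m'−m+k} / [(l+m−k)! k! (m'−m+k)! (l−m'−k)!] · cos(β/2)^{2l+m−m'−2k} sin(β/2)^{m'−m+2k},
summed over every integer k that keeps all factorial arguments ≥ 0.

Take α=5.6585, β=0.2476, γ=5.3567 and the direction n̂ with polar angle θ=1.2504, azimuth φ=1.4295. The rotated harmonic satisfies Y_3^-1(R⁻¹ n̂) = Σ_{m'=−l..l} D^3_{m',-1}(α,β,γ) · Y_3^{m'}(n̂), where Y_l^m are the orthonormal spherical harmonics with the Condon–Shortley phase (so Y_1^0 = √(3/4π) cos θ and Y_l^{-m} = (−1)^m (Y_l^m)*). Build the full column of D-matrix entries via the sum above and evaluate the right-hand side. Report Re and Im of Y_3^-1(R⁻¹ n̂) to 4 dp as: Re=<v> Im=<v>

Need the full column D^3_{m',-1} for m'=−3..3 at α=5.6585, β=0.2476, γ=5.3567.
cos(β/2)=0.992347, sin(β/2)=0.123484
d^3_{-3,-1}: single k=2 term ⇒ +0.057269;  D = -0.053971-0.019155i
d^3_{-2,-1}: k∈[1..2] ⇒ +0.375775 -0.011637 = +0.364137;  D = -0.207125-0.299491i
d^3_{-1,-1}: k∈[0..2] ⇒ +0.954949 -0.118295 +0.001374 = +0.838028;  D = +0.016446-0.837867i
d^3_{0,-1}: k∈[0..2] ⇒ -0.411641 +0.019122 -0.000099 = -0.392617;  D = -0.235825+0.313903i
d^3_{1,-1}: k∈[0..2] ⇒ +0.088721 -0.001832 +0.000004 = +0.086893;  D = +0.082965-0.025828i
d^3_{2,-1}: k∈[0..1] ⇒ -0.011637 +0.000090 = -0.011547;  D = -0.010950-0.003664i
d^3_{3,-1}: single k=0 term ⇒ +0.000887;  D = +0.000518+0.000720i
Y_3^{m'}(θ=1.2504,φ=1.4295) and Σ D·Y over m':
  (-0.0540-0.0192i)·(-0.1467+0.3251i)  (-0.2071-0.2995i)·(-0.2784-0.0808i)  (+0.0164-0.8379i)·(-0.0218+0.1531i)  (-0.2358+0.3139i)·(-0.2943+0.0000i)  (+0.0830-0.0258i)·(+0.0218+0.1531i)  (-0.0110-0.0037i)·(-0.2784+0.0808i)  (+0.0005+0.0007i)·(+0.1467+0.3251i)
Y_3^-1(R⁻¹ n̂) = +0.253850+0.026324i

Re=0.2538 Im=0.0263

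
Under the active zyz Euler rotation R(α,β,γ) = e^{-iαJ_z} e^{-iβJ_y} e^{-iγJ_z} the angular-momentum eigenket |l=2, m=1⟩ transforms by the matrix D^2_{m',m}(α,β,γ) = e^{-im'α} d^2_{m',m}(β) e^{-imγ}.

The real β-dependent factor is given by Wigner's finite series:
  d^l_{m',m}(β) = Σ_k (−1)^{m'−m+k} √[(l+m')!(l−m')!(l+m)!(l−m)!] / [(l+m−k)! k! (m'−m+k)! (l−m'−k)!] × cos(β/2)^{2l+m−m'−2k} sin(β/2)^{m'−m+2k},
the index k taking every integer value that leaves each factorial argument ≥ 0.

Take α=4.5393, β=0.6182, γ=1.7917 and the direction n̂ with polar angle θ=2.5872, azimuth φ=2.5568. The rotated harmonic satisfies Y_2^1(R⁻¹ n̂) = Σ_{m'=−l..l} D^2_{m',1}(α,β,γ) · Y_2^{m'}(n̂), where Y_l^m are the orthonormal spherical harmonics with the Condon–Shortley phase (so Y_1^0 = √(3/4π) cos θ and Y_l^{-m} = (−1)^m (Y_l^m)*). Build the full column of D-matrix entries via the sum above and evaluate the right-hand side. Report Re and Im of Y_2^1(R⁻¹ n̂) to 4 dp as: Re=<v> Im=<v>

Need the full column D^2_{m',1} for m'=−2..2 at α=4.5393, β=0.6182, γ=1.7917.
cos(β/2)=0.952608, sin(β/2)=0.304201
d^2_{-2,1}: single k=3 term ⇒ +0.053632;  D = +0.028810+0.045237i
d^2_{-1,1}: k∈[2..3] ⇒ +0.251925 -0.008563 = +0.243362;  D = -0.224717+0.093421i
d^2_{0,1}: k∈[1..2] ⇒ +0.644138 -0.065686 = +0.578452;  D = -0.126746-0.564396i
d^2_{1,1}: k∈[0..1] ⇒ +0.823486 -0.251925 = +0.571561;  D = +0.570908-0.027319i
d^2_{2,1}: single k=0 term ⇒ -0.525937;  D = +0.065714-0.521815i
Y_2^{m'}(θ=2.5872,φ=2.5568) and Σ D·Y over m':
  (+0.0288+0.0452i)·(+0.0418+0.0985i)  (-0.2247+0.0934i)·(+0.2883+0.1909i)  (-0.1267-0.5644i)·(+0.3686+0.0000i)  (+0.5709-0.0273i)·(-0.2883+0.1909i)  (+0.0657-0.5218i)·(+0.0418-0.0985i)
Y_2^1(R⁻¹ n̂) = -0.340654-0.130690i

Re=-0.3407 Im=-0.1307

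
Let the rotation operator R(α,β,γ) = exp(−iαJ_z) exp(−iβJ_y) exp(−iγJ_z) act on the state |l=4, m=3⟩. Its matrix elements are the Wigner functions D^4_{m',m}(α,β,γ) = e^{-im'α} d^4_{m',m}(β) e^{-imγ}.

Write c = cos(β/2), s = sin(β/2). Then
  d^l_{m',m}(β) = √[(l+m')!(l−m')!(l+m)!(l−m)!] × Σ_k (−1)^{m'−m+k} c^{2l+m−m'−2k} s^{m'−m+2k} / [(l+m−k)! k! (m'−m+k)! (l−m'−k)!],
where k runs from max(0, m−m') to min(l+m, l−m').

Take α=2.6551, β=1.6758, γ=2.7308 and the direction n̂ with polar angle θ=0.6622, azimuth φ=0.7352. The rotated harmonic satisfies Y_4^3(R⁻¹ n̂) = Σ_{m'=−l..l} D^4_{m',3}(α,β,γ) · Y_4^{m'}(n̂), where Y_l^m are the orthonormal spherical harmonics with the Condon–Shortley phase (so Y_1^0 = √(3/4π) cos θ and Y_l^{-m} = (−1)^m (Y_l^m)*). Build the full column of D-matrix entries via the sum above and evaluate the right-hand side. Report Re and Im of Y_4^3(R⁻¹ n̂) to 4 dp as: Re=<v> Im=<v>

Re=-0.3194 Im=-0.0117

Need the full column D^4_{m',3} for m'=−4..4 at α=2.6551, β=1.6758, γ=2.7308.
cos(β/2)=0.669025, sin(β/2)=0.743240
d^4_{-4,3}: single k=7 term ⇒ +0.237077;  D = -0.179234+0.155180i
d^4_{-3,3}: k∈[6..7] ⇒ +0.528149 -0.093118 = +0.435032;  D = +0.423862-0.097949i
d^4_{-2,3}: k∈[5..6] ⇒ +0.762355 -0.313624 = +0.448731;  D = -0.433719-0.115097i
d^4_{-1,3}: k∈[4..5] ⇒ +0.808732 -0.598865 = +0.209867;  D = +0.154145+0.142420i
d^4_{0,3}: k∈[3..4] ⇒ +0.651123 -0.803593 = -0.152470;  D = +0.050619+0.143822i
d^4_{1,3}: k∈[2..3] ⇒ +0.393172 -0.808732 = -0.415560;  D = +0.061309-0.411012i
d^4_{2,3}: k∈[1..2] ⇒ +0.166836 -0.617709 = -0.450873;  D = -0.267291+0.363101i
d^4_{3,3}: k∈[0..1] ⇒ +0.040136 -0.346745 = -0.306609;  D = +0.276120-0.133292i
d^4_{4,3}: single k=0 term ⇒ -0.126116;  D = -0.126031-0.004634i
Y_4^{m'}(θ=0.6622,φ=0.7352) and Σ D·Y over m':
  (-0.1792+0.1552i)·(-0.0620-0.0126i)  (+0.4239-0.0979i)·(-0.1361-0.1847i)  (-0.4337-0.1151i)·(+0.0425-0.4220i)  (+0.1541+0.1424i)·(+0.2303-0.2083i)  (+0.0506+0.1438i)·(-0.2242+0.0000i)  (+0.0613-0.4110i)·(-0.2303-0.2083i)  (-0.2673+0.3631i)·(+0.0425+0.4220i)  (+0.2761-0.1333i)·(+0.1361-0.1847i)  (-0.1260-0.0046i)·(-0.0620+0.0126i)
Y_4^3(R⁻¹ n̂) = -0.319395-0.011673i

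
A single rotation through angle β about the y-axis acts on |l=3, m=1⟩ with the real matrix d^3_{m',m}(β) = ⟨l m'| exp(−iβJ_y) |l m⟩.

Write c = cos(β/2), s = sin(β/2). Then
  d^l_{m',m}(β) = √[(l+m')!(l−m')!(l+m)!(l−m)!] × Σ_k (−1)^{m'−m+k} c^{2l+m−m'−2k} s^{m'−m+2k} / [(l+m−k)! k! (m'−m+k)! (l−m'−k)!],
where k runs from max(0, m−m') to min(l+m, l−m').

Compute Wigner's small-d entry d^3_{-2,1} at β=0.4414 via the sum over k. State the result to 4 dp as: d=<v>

d^3_{-2,1}(β=0.4414) via Wigner's sum:
With c≡cos(β/2)=0.975744 and s≡sin(β/2)=0.218913, N=[1·120·24·2]^{1/2}=75.894664
Admissible k: 3..4 (factorial args all ≥0)
  k=3: (−1)^0·75.8947/(12)·0.9757^3·0.2189^3 = +0.061638
  k=4: (−1)^1·75.8947/(24)·0.9757^1·0.2189^5 = -0.001551
d^3_{-2,1}(0.4414) = +0.061638 -0.001551 = +0.060087

d=0.0601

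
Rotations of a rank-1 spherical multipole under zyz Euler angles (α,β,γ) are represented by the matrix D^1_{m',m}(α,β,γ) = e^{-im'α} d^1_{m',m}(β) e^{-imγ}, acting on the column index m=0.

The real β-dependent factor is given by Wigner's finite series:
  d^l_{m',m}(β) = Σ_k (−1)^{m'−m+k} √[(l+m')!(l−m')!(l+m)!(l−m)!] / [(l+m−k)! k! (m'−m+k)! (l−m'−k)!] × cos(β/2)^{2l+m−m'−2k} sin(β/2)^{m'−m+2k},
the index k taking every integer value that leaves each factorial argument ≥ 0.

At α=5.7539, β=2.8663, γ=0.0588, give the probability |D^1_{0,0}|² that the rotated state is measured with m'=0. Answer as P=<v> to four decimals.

First d^1_{0,0}(β=2.8663), then the phase factors e^{-i(0)α} and e^{-i(0)γ}:
Half-angle: c=0.137212, s=0.990542. N=√(1·1·1·1)=1.000000
k∈{0,1} keeps every argument non-negative
  k=0: (−1)^0·1.0000/(1)·0.1372^2·0.9905^0 = +0.018827
  k=1: (−1)^1·1.0000/(1)·0.1372^0·0.9905^2 = -0.981173
d^1_{0,0}(2.8663) = +0.018827 -0.981173 = -0.962346
|D^1_{0,0}|² = |d^1_{0,0}(β)|² = (-0.962346)² = 0.926109 (the z-rotation phases have unit modulus)

P=0.9261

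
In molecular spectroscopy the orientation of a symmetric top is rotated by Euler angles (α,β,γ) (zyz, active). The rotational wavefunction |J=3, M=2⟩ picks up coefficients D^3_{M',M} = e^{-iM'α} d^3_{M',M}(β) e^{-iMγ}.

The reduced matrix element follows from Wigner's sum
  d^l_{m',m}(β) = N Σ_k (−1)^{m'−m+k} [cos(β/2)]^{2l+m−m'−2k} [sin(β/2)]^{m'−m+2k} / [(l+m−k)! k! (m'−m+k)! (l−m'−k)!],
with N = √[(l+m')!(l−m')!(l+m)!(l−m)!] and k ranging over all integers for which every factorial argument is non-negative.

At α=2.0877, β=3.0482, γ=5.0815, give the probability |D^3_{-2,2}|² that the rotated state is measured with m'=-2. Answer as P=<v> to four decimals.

First d^3_{-2,2}(β=3.0482), then the phase factors e^{-i(-2)α} and e^{-i(2)γ}:
c=cos(3.0482/2)=0.046679, s=sin(3.0482/2)=0.998910; N=√[1·120·120·1]=120.000000
k: max(0,(2)−(-2))=4 … min(3+(2),3−(-2))=5
  k=4: (−1)^0·120.0000/(24)·0.0467^2·0.9989^4 = +0.010847
  k=5: (−1)^1·120.0000/(120)·0.0467^0·0.9989^6 = -0.993477
d^3_{-2,2}(3.0482) = +0.010847 -0.993477 = -0.982630
|D^3_{-2,2}|² = |d^3_{-2,2}(β)|² = (-0.982630)² = 0.965562 (the z-rotation phases have unit modulus)

P=0.9656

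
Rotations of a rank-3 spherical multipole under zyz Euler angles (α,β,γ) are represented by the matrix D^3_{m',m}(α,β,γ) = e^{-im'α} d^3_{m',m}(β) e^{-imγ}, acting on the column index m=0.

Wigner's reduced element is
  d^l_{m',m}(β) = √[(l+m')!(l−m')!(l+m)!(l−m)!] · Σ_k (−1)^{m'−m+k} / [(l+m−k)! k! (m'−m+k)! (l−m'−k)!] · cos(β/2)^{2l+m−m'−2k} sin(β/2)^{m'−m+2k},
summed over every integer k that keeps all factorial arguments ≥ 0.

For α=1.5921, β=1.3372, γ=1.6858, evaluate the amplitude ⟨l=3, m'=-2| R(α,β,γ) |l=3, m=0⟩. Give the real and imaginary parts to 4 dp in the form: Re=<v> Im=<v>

Re=-0.2997 Im=-0.0128

D^3_{-2,0}(1.5921,1.3372,1.6858) = e^{-i·-2·1.5921}·d^3_{-2,0}(1.3372)·e^{-i·0·1.6858}. Compute d first:
Half-angle: c=0.784690, s=0.619888. N=√(1·120·6·6)=65.726707
The bounds max(0,m−m')=2 and min(l+m,l−m')=3 give 2 terms
  k=2: (−1)^0·65.7267/(12)·0.7847^4·0.6199^2 = +0.797958
  k=3: (−1)^1·65.7267/(12)·0.7847^2·0.6199^4 = -0.497978
d^3_{-2,0}(1.3372) = +0.797958 -0.497978 = +0.299980
Phases: e^{-i·(-2)·1.5921}=-0.999092-0.042594i, e^{-i·(0)·1.6858}=+1.000000+0.000000i ⇒ D=-0.299708-0.012777i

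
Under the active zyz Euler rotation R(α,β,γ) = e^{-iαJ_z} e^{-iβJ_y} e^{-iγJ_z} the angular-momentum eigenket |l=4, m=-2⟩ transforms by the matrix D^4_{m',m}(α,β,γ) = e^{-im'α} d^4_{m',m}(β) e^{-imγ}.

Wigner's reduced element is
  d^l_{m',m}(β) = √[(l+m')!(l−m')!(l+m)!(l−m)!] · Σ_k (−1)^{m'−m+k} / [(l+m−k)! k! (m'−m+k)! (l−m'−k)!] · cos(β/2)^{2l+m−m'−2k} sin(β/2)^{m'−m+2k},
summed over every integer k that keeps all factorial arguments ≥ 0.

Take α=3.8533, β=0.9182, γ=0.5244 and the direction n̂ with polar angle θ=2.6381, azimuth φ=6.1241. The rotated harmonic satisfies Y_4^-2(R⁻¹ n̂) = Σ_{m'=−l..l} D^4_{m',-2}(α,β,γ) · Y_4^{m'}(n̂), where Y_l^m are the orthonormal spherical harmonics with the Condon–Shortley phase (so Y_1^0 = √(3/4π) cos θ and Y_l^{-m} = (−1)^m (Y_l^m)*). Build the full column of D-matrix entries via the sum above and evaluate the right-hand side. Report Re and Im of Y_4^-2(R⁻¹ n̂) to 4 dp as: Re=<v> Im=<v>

Re=0.4179 Im=-0.0887

Need the full column D^4_{m',-2} for m'=−4..4 at α=3.8533, β=0.9182, γ=0.5244.
cos(β/2)=0.896452, sin(β/2)=0.443141
d^4_{-4,-2}: single k=2 term ⇒ +0.539293;  D = -0.393108-0.369193i
d^4_{-3,-2}: k∈[1..2] ⇒ +0.771427 -0.565519 = +0.205908;  D = +0.205724+0.008713i
d^4_{-2,-2}: k∈[0..2] ⇒ +0.417076 -1.223003 +0.373567 = -0.432360;  D = +0.339060-0.268279i
d^4_{-1,-2}: k∈[0..2] ⇒ -0.874716 +1.068730 -0.174104 = +0.019911;  D = +0.003755-0.019553i
d^4_{0,-2}: k∈[0..2] ⇒ +0.966868 -0.630039 +0.057734 = +0.394564;  D = +0.196734+0.342018i
d^4_{1,-2}: k∈[0..2] ⇒ -0.712487 +0.261155 -0.012763 = -0.464094;  D = +0.437975+0.153497i
d^4_{2,-2}: k∈[0..2] ⇒ +0.373567 -0.073028 +0.001487 = +0.302026;  D = +0.281080-0.110516i
d^4_{3,-2}: k∈[0..1] ⇒ -0.138190 +0.011256 = -0.126934;  D = +0.059119-0.112327i
d^4_{4,-2}: single k=0 term ⇒ +0.032202;  D = -0.007255-0.031375i
Y_4^{m'}(θ=2.6381,φ=6.1241) and Σ D·Y over m':
  (-0.3931-0.3692i)·(+0.0193+0.0143i)  (+0.2057+0.0087i)·(-0.1094-0.0566i)  (+0.3391-0.2683i)·(+0.3233+0.1065i)  (+0.0038-0.0196i)·(-0.4679-0.0751i)  (+0.1967+0.3420i)·(+0.0619+0.0000i)  (+0.4380+0.1535i)·(+0.4679-0.0751i)  (+0.2811-0.1105i)·(+0.3233-0.1065i)  (+0.0591-0.1123i)·(+0.1094-0.0566i)  (-0.0073-0.0314i)·(+0.0193-0.0143i)
Y_4^-2(R⁻¹ n̂) = +0.417884-0.088745i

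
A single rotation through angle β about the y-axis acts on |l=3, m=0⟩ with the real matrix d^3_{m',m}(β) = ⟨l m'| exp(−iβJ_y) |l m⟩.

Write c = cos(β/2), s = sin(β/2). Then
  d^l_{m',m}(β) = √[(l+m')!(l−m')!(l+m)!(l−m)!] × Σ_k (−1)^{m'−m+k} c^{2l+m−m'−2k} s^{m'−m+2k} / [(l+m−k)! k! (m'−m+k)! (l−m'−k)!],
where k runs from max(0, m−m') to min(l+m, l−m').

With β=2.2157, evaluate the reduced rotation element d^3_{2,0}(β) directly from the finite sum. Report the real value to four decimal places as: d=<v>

d^3_{2,0}(β=2.2157) via Wigner's sum:
Half-angle: c=0.446586, s=0.894741. N=√(120·1·6·6)=65.726707
The bounds max(0,m−m')=0 and min(l+m,l−m')=1 give 2 terms
  k=0: (−1)^2·65.7267/(12)·0.4466^4·0.8947^2 = +0.174412
  k=1: (−1)^3·65.7267/(12)·0.4466^2·0.8947^4 = -0.700100
d^3_{2,0}(2.2157) = +0.174412 -0.700100 = -0.525688

d=-0.5257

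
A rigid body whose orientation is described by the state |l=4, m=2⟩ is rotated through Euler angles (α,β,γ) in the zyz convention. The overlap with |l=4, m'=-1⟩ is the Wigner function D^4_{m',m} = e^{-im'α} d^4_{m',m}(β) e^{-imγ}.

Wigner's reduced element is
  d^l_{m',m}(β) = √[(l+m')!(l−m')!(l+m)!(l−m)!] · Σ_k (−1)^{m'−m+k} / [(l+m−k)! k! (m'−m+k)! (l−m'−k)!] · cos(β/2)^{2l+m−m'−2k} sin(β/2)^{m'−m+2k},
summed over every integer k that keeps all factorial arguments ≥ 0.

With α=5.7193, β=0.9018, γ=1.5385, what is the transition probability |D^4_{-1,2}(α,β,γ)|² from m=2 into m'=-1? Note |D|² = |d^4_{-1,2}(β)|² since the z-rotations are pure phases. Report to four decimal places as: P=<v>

P=0.2112

D^4_{-1,2}(5.7193,0.9018,1.5385) = e^{-i·-1·5.7193}·d^4_{-1,2}(0.9018)·e^{-i·2·1.5385}. Compute d first:
Half-angle: c=0.900055, s=0.435776. N=√(6·120·720·2)=1018.233765
k: max(0,(2)−(-1))=3 … min(4+(2),4−(-1))=5
  k=3: (−1)^0·1018.2338/(72)·0.9001^5·0.4358^3 = +0.691274
  k=4: (−1)^1·1018.2338/(48)·0.9001^3·0.4358^5 = -0.243069
  k=5: (−1)^2·1018.2338/(240)·0.9001^1·0.4358^7 = +0.011396
d^4_{-1,2}(0.9018) = +0.691274 -0.243069 +0.011396 = +0.459601
|D^4_{-1,2}|² = |d^4_{-1,2}(β)|² = (+0.459601)² = 0.211233 (the z-rotation phases have unit modulus)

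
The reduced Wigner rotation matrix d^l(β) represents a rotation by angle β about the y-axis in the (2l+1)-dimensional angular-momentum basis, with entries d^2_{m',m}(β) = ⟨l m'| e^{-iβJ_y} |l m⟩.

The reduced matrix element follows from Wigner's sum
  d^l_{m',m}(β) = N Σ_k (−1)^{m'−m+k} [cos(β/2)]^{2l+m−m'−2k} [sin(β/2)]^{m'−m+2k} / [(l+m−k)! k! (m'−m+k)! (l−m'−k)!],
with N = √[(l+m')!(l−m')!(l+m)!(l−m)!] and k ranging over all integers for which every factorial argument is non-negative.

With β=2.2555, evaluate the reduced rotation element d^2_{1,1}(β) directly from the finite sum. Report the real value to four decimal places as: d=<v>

d=-0.4162

d^2_{1,1}(β=2.2555) via Wigner's sum:
Half-angle: c=0.428694, s=0.903450. N=√(6·1·6·1)=6.000000
Admissible k: 0..1 (factorial args all ≥0)
  k=0: (−1)^0·6.0000/(6)·0.4287^4·0.9034^0 = +0.033774
  k=1: (−1)^1·6.0000/(2)·0.4287^2·0.9034^2 = -0.450011
d^2_{1,1}(2.2555) = +0.033774 -0.450011 = -0.416237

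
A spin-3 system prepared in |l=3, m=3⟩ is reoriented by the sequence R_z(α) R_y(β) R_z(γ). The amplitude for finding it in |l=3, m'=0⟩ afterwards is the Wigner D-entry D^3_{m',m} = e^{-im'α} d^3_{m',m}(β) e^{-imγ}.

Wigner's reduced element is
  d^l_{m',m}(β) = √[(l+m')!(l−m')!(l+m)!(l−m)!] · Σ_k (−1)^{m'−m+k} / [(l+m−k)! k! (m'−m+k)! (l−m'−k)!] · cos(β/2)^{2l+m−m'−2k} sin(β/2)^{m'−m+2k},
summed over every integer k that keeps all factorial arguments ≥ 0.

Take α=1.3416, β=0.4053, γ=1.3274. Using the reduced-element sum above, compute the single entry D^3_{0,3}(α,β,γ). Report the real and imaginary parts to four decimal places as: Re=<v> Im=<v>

First d^3_{0,3}(β=0.4053), then the phase factors e^{-i(0)α} and e^{-i(3)γ}:
c=cos(0.4053/2)=0.979537, s=sin(0.4053/2)=0.201266; N=√[6·6·720·1]=160.996894
k: max(0,(3)−(0))=3 … min(3+(3),3−(0))=3
  k=3: (−1)^0·160.9969/(36)·0.9795^3·0.2013^3 = +0.034268
d^3_{0,3}(0.4053) = +0.034268
Attach z-rotation phases: D = e^{-i(0)(1.3416)}·(+0.034268)·e^{-i(3)(1.3274)} = -0.022857+0.025531i

Re=-0.0229 Im=0.0255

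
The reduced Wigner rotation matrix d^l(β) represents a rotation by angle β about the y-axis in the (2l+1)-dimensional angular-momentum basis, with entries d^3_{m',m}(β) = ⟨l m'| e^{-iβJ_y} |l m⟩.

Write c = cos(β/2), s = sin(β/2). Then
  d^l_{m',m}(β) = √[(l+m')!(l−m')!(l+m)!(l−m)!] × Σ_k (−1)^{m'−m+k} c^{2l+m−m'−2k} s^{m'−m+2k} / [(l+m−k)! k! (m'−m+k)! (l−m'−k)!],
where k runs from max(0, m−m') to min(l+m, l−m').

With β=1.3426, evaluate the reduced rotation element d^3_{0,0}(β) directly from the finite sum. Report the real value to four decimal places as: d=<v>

d=-0.3104

d^3_{0,0}(β=1.3426) via Wigner's sum:
With c≡cos(β/2)=0.783014 and s≡sin(β/2)=0.622004, N=[6·6·6·6]^{1/2}=36.000000
Admissible k: 0..3 (factorial args all ≥0)
  k=0: (−1)^0·36.0000/(36)·0.7830^6·0.6220^0 = +0.230471
  k=1: (−1)^1·36.0000/(4)·0.7830^4·0.6220^2 = -1.308901
  k=2: (−1)^2·36.0000/(4)·0.7830^2·0.6220^4 = +0.825953
  k=3: (−1)^3·36.0000/(36)·0.7830^0·0.6220^6 = -0.057911
d^3_{0,0}(1.3426) = +0.230471 -1.308901 +0.825953 -0.057911 = -0.310389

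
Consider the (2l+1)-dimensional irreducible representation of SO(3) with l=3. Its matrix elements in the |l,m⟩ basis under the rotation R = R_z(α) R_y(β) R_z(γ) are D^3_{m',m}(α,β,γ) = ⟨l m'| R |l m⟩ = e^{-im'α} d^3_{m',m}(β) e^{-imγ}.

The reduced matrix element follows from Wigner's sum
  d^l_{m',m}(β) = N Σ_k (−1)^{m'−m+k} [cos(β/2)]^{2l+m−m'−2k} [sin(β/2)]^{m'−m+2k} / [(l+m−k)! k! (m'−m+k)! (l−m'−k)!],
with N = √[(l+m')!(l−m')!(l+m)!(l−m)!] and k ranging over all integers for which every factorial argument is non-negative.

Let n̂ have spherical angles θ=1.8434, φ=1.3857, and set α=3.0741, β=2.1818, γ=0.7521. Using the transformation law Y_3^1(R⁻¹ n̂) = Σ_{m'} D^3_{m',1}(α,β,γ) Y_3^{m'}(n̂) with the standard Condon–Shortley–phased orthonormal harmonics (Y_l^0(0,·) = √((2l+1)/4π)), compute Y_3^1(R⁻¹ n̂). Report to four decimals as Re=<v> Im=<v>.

Re=-0.1411 Im=-0.2832

Need the full column D^3_{m',1} for m'=−3..3 at α=3.0741, β=2.1818, γ=0.7521.
cos(β/2)=0.461687, sin(β/2)=0.887043
d^3_{-3,1}: single k=4 term ⇒ +0.511116;  D = -0.295401+0.417107i
d^3_{-2,1}: k∈[3..4] ⇒ +0.434417 -0.801809 = -0.367391;  D = -0.232072+0.284814i
d^3_{-1,1}: k∈[2..4] ⇒ +0.214502 -1.055757 +0.487155 = -0.354099;  D = +0.241680-0.258800i
d^3_{0,1}: k∈[1..3] ⇒ +0.064458 -0.713821 +0.878337 = +0.228974;  D = +0.167210-0.156429i
d^3_{1,1}: k∈[0..2] ⇒ +0.009685 -0.286003 +0.791818 = +0.515500;  D = -0.399341+0.325986i
d^3_{2,1}: k∈[0..1] ⇒ -0.058842 +0.434417 = +0.375576;  D = +0.306302-0.217340i
d^3_{3,1}: single k=0 term ⇒ +0.138461;  D = -0.118068+0.072327i
Y_3^{m'}(θ=1.8434,φ=1.3857) and Σ D·Y over m':
  (-0.2954+0.4171i)·(-0.1965+0.3167i)  (-0.2321+0.2848i)·(+0.2379+0.0923i)  (+0.2417-0.2588i)·(-0.0365+0.1950i)  (+0.1672-0.1564i)·(+0.2650+0.0000i)  (-0.3993+0.3260i)·(+0.0365+0.1950i)  (+0.3063-0.2173i)·(+0.2379-0.0923i)  (-0.1181+0.0723i)·(+0.1965+0.3167i)
Y_3^1(R⁻¹ n̂) = -0.141066-0.283190i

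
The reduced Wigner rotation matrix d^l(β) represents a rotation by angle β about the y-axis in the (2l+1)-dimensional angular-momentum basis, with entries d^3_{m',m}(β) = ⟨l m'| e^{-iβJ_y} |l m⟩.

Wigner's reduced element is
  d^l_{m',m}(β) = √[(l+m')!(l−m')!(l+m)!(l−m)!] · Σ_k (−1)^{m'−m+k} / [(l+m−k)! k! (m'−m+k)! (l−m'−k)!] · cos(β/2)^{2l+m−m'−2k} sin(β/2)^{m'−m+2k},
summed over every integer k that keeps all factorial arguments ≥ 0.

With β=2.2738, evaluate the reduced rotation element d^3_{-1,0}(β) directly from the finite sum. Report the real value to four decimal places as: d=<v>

d^3_{-1,0}(β=2.2738) via Wigner's sum:
Half-angle: c=0.420409, s=0.907335. N=√(2·24·6·6)=41.569219
k: max(0,(0)−(-1))=1 … min(3+(0),3−(-1))=3
  k=1: (−1)^0·41.5692/(12)·0.4204^5·0.9073^1 = +0.041278
  k=2: (−1)^1·41.5692/(4)·0.4204^3·0.9073^3 = -0.576808
  k=3: (−1)^2·41.5692/(12)·0.4204^1·0.9073^5 = +0.895571
d^3_{-1,0}(2.2738) = +0.041278 -0.576808 +0.895571 = +0.360042

d=0.3600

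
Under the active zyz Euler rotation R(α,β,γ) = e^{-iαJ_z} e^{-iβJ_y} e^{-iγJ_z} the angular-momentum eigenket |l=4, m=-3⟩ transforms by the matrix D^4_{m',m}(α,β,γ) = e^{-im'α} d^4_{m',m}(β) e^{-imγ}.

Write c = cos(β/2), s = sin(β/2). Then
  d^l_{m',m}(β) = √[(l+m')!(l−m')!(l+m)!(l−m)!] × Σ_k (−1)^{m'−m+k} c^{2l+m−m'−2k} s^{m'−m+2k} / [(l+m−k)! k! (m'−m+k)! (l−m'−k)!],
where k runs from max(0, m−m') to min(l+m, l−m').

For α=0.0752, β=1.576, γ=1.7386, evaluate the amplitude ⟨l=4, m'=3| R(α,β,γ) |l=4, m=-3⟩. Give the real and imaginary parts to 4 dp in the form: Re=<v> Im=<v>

D^4_{3,-3}(0.0752,1.576,1.7386) = e^{-i·3·0.0752}·d^4_{3,-3}(1.576)·e^{-i·-3·1.7386}. Compute d first:
Half-angle: c=0.705265, s=0.708944. N=√(5040·1·1·5040)=5040.000000
Admissible k: 0..1 (factorial args all ≥0)
  k=0: (−1)^6·5040.0000/(720)·0.7053^2·0.7089^6 = +0.442053
  k=1: (−1)^7·5040.0000/(5040)·0.7053^0·0.7089^8 = -0.063811
d^4_{3,-3}(1.576) = +0.442053 -0.063811 = +0.378242
Phases: e^{-i·(3)·0.0752}=+0.974660-0.223691i, e^{-i·(-3)·1.7386}=+0.482416-0.875942i ⇒ D=+0.103733-0.363739i

Re=0.1037 Im=-0.3637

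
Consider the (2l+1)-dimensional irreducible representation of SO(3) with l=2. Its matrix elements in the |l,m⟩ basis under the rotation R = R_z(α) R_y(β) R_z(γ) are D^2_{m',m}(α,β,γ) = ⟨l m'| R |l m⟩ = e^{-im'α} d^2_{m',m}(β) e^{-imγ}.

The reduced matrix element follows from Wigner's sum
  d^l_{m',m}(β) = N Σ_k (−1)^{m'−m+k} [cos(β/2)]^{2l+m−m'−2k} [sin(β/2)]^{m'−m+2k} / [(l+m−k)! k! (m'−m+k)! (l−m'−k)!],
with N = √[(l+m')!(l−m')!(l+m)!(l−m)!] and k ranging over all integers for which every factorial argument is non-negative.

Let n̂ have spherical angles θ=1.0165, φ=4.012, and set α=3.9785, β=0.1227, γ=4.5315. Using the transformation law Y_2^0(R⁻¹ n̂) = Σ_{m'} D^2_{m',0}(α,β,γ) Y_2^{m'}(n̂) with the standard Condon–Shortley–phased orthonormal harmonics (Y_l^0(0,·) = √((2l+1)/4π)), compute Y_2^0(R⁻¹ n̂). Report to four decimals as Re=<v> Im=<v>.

Re=0.0559 Im=0.0000

Need the full column D^2_{m',0} for m'=−2..2 at α=3.9785, β=0.1227, γ=4.5315.
cos(β/2)=0.998119, sin(β/2)=0.061312
d^2_{-2,0}: single k=2 term ⇒ +0.009173;  D = -0.000943+0.009125i
d^2_{-1,0}: k∈[1..2] ⇒ +0.149336 -0.000563 = +0.148772;  D = -0.099642-0.110475i
d^2_{0,0}: k∈[0..2] ⇒ +0.992496 -0.014980 +0.000014 = +0.977530;  D = +0.977530+0.000000i
d^2_{1,0}: k∈[0..1] ⇒ -0.149336 +0.000563 = -0.148772;  D = +0.099642-0.110475i
d^2_{2,0}: single k=0 term ⇒ +0.009173;  D = -0.000943-0.009125i
Y_2^{m'}(θ=1.0165,φ=4.012) and Σ D·Y over m':
  (-0.0009+0.0091i)·(-0.0473-0.2752i)  (-0.0996-0.1105i)·(-0.2228+0.2644i)  (+0.9775+0.0000i)·(-0.0533+0.0000i)  (+0.0996-0.1105i)·(+0.2228+0.2644i)  (-0.0009-0.0091i)·(-0.0473+0.2752i)
Y_2^0(R⁻¹ n̂) = +0.055861+0.000000i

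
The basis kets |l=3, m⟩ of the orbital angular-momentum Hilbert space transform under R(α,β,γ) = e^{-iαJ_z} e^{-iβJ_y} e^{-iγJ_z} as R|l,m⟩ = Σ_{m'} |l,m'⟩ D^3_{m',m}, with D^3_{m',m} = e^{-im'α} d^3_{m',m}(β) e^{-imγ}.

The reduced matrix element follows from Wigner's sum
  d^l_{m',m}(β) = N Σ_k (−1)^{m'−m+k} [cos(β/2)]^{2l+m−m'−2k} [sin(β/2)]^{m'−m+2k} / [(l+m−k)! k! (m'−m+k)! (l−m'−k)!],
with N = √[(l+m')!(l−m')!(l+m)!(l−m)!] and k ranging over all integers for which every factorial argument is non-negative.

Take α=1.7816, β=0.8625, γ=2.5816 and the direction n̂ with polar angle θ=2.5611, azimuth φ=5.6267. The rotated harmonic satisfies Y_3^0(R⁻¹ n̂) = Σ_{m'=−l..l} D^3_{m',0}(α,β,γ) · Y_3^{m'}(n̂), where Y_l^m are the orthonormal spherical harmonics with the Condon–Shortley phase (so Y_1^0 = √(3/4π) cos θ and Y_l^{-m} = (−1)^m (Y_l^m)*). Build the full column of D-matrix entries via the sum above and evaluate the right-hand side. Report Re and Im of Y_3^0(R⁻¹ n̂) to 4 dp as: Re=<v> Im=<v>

Re=-0.2289 Im=0.0000

Need the full column D^3_{m',0} for m'=−3..3 at α=1.7816, β=0.8625, γ=2.5816.
cos(β/2)=0.908444, sin(β/2)=0.418007
d^3_{-3,0}: single k=3 term ⇒ +0.244883;  D = +0.144748-0.197524i
d^3_{-2,0}: k∈[2..3] ⇒ +0.651808 -0.138003 = +0.513805;  D = -0.468812-0.210263i
d^3_{-1,0}: k∈[1..3] ⇒ +0.895910 -0.569057 +0.040161 = +0.367014;  D = -0.076796+0.358890i
d^3_{0,0}: k∈[0..3] ⇒ +0.562068 -1.071030 +0.226763 -0.005335 = -0.287534;  D = -0.287534+0.000000i
d^3_{1,0}: k∈[0..2] ⇒ -0.895910 +0.569057 -0.040161 = -0.367014;  D = +0.076796+0.358890i
d^3_{2,0}: k∈[0..1] ⇒ +0.651808 -0.138003 = +0.513805;  D = -0.468812+0.210263i
d^3_{3,0}: single k=0 term ⇒ -0.244883;  D = -0.144748-0.197524i
Y_3^{m'}(θ=2.5611,φ=5.6267) and Σ D·Y over m':
  (+0.1447-0.1975i)·(-0.0267+0.0634i)  (-0.4688-0.2103i)·(-0.0655-0.2485i)  (-0.0768+0.3589i)·(+0.3505+0.2700i)  (-0.2875+0.0000i)·(-0.1548+0.0000i)  (+0.0768+0.3589i)·(-0.3505+0.2700i)  (-0.4688+0.2103i)·(-0.0655+0.2485i)  (-0.1447-0.1975i)·(+0.0267+0.0634i)
Y_3^0(R⁻¹ n̂) = -0.228878+0.000000i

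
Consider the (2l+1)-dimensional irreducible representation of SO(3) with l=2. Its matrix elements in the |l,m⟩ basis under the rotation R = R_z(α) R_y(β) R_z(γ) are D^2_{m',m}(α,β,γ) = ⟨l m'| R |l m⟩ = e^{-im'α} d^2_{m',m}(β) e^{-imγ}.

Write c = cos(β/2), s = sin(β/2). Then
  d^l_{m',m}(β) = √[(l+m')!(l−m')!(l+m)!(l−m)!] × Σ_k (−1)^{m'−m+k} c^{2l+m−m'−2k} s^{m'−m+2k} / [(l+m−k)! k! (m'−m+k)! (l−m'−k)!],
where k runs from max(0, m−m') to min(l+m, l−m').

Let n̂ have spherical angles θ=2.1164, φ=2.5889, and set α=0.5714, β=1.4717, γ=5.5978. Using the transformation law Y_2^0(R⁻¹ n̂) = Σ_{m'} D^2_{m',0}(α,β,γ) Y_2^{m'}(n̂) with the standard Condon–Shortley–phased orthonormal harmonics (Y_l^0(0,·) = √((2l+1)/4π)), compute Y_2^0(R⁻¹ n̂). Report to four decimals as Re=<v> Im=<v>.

Re=-0.1494 Im=0.0000

Need the full column D^2_{m',0} for m'=−2..2 at α=0.5714, β=1.4717, γ=5.5978.
cos(β/2)=0.741260, sin(β/2)=0.671217
d^2_{-2,0}: single k=2 term ⇒ +0.606379;  D = +0.251677+0.551683i
d^2_{-1,0}: k∈[1..2] ⇒ +0.669655 -0.549081 = +0.120575;  D = +0.101421+0.065208i
d^2_{0,0}: k∈[0..2] ⇒ +0.301914 -0.990212 +0.202980 = -0.485318;  D = -0.485318+0.000000i
d^2_{1,0}: k∈[0..1] ⇒ -0.669655 +0.549081 = -0.120575;  D = -0.101421+0.065208i
d^2_{2,0}: single k=0 term ⇒ +0.606379;  D = +0.251677-0.551683i
Y_2^{m'}(θ=2.1164,φ=2.5889) and Σ D·Y over m':
  (+0.2517+0.5517i)·(+0.1267+0.2522i)  (+0.1014+0.0652i)·(+0.2917+0.1799i)  (-0.4853+0.0000i)·(-0.0606+0.0000i)  (-0.1014+0.0652i)·(-0.2917+0.1799i)  (+0.2517-0.5517i)·(+0.1267-0.2522i)
Y_2^0(R⁻¹ n̂) = -0.149435+0.000000i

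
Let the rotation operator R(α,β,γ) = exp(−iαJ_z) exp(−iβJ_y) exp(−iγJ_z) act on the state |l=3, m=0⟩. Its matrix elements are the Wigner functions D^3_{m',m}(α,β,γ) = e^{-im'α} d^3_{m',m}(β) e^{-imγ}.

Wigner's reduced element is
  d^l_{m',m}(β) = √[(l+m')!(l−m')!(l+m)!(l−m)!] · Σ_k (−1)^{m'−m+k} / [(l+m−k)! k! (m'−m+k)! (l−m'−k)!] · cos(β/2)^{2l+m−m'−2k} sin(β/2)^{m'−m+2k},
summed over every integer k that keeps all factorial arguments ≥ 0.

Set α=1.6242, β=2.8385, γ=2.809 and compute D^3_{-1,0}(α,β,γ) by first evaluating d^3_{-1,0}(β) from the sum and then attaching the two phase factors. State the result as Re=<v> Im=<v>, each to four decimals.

Re=-0.0245 Im=0.4587

D^3_{-1,0}(1.6242,2.8385,2.809) = e^{-i·-1·1.6242}·d^3_{-1,0}(2.8385)·e^{-i·0·2.809}. Compute d first:
Half-angle: c=0.150967, s=0.988539. N=√(2·24·6·6)=41.569219
k: max(0,(0)−(-1))=1 … min(3+(0),3−(-1))=3
  k=1: (−1)^0·41.5692/(12)·0.1510^5·0.9885^1 = +0.000269
  k=2: (−1)^1·41.5692/(4)·0.1510^3·0.9885^3 = -0.034541
  k=3: (−1)^2·41.5692/(12)·0.1510^1·0.9885^5 = +0.493675
d^3_{-1,0}(2.8385) = +0.000269 -0.034541 +0.493675 = +0.459402
Attach z-rotation phases: D = e^{-i(-1)(1.6242)}·(+0.459402)·e^{-i(0)(2.809)} = -0.024522+0.458747i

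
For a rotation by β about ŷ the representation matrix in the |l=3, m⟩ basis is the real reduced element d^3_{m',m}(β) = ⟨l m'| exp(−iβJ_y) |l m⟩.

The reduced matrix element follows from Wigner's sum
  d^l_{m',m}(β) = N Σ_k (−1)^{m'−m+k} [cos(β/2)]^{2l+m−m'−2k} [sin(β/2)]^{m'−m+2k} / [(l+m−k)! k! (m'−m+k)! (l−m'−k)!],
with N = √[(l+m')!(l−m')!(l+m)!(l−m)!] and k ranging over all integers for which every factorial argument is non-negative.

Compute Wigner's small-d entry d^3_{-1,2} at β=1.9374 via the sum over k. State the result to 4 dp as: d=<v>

d=-0.0378

d^3_{-1,2}(β=1.9374) via Wigner's sum:
With c≡cos(β/2)=0.566371 and s≡sin(β/2)=0.824150, N=[2·24·120·1]^{1/2}=75.894664
k∈{3,4} keeps every argument non-negative
  k=3: (−1)^0·75.8947/(12)·0.5664^3·0.8242^3 = +0.643210
  k=4: (−1)^1·75.8947/(24)·0.5664^1·0.8242^5 = -0.680978
d^3_{-1,2}(1.9374) = +0.643210 -0.680978 = -0.037768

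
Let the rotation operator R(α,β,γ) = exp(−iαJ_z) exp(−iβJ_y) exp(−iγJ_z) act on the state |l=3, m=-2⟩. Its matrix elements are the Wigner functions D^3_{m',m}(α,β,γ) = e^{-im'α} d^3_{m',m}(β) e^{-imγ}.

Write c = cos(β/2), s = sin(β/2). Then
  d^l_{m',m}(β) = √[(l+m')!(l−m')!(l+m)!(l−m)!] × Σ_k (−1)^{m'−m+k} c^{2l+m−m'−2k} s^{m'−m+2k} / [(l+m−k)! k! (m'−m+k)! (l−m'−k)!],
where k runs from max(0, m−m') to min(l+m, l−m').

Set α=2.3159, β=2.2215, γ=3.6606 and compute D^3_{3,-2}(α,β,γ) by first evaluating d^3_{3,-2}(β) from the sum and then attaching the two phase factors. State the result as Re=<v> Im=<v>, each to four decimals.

Re=-0.5848 Im=-0.2292

Split into d^3_{3,-2}(β=2.2215) × two z-phases.
With c≡cos(β/2)=0.443990 and s≡sin(β/2)=0.896032, N=[720·1·1·120]^{1/2}=293.938769
The bounds max(0,m−m')=0 and min(l+m,l−m')=0 give 1 term
  k=0: (−1)^5·293.9388/(120)·0.4440^1·0.8960^5 = -0.628154
d^3_{3,-2}(2.2215) = -0.628154
Phases: e^{-i·(3)·2.3159}=+0.787216-0.616677i, e^{-i·(-2)·3.6606}=+0.507931+0.861398i ⇒ D=-0.584846-0.229198i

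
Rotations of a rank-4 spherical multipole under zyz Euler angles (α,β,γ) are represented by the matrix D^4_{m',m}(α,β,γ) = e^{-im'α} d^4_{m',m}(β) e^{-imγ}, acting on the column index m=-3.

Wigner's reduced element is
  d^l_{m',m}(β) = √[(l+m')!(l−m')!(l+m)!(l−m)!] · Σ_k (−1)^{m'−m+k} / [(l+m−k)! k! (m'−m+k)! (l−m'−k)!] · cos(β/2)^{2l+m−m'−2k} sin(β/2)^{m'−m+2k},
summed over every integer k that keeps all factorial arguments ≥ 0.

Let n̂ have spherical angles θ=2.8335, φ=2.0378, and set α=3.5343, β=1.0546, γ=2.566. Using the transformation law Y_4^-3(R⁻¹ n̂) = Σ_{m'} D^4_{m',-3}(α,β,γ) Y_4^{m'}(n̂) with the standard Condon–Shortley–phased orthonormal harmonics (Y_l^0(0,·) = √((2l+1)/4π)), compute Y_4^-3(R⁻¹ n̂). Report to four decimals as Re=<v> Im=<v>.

Need the full column D^4_{m',-3} for m'=−4..4 at α=3.5343, β=1.0546, γ=2.566.
cos(β/2)=0.864169, sin(β/2)=0.503202
d^4_{-4,-3}: single k=1 term ⇒ +0.512245;  D = -0.506029+0.079560i
d^4_{-3,-3}: k∈[0..1] ⇒ +0.311020 -0.738200 = -0.427180;  D = -0.364481+0.222792i
d^4_{-2,-3}: k∈[0..1] ⇒ -0.677636 +0.689295 = +0.011659;  D = -0.006863+0.009425i
d^4_{-1,-3}: k∈[0..1] ⇒ +0.837041 -0.473023 = +0.364017;  D = +0.085370-0.353865i
d^4_{0,-3}: k∈[0..1] ⇒ -0.726581 +0.246361 = -0.480220;  D = -0.074602-0.474390i
d^4_{1,-3}: k∈[0..1] ⇒ +0.473023 -0.096232 = +0.376791;  D = -0.196523-0.321482i
d^4_{2,-3}: k∈[0..1] ⇒ -0.233718 +0.026415 = -0.207303;  D = -0.167580-0.122031i
d^4_{3,-3}: k∈[0..1] ⇒ +0.084869 -0.004111 = +0.080758;  D = -0.078506-0.018937i
d^4_{4,-3}: single k=0 term ⇒ -0.019968;  D = -0.019726+0.003103i
Y_4^{m'}(θ=2.8335,φ=2.0378) and Σ D·Y over m':
  (-0.5060+0.0796i)·(-0.0011-0.0036i)  (-0.3645+0.2228i)·(-0.0328-0.0056i)  (-0.0069+0.0094i)·(-0.0980+0.1325i)  (+0.0854-0.3539i)·(+0.2066+0.4097i)  (-0.0746-0.4744i)·(+0.4885+0.0000i)  (-0.1965-0.3215i)·(-0.2066+0.4097i)  (-0.1676-0.1220i)·(-0.0980-0.1325i)  (-0.0785-0.0189i)·(+0.0328-0.0056i)  (-0.0197+0.0031i)·(-0.0011+0.0036i)
Y_4^-3(R⁻¹ n̂) = +0.309519-0.255425i

Re=0.3095 Im=-0.2554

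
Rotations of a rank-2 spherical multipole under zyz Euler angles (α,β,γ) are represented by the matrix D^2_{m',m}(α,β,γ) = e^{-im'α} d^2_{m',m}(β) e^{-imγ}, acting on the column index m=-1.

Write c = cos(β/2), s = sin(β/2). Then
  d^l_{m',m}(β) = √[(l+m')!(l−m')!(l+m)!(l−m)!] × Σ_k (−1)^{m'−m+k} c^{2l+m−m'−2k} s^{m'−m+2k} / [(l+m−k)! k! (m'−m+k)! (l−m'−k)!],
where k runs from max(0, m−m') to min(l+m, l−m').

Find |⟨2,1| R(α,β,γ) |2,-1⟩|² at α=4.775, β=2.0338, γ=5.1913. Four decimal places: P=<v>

P=0.0060

Split into d^2_{1,-1}(β=2.0338) × two z-phases.
With c≡cos(β/2)=0.526005 and s≡sin(β/2)=0.850481, N=[6·1·1·6]^{1/2}=6.000000
Admissible k: 0..1 (factorial args all ≥0)
  k=0: (−1)^2·6.0000/(2)·0.5260^2·0.8505^2 = +0.600386
  k=1: (−1)^3·6.0000/(6)·0.5260^0·0.8505^4 = -0.523190
d^2_{1,-1}(2.0338) = +0.600386 -0.523190 = +0.077196
|D^2_{1,-1}|² = |d^2_{1,-1}(β)|² = (+0.077196)² = 0.005959 (the z-rotation phases have unit modulus)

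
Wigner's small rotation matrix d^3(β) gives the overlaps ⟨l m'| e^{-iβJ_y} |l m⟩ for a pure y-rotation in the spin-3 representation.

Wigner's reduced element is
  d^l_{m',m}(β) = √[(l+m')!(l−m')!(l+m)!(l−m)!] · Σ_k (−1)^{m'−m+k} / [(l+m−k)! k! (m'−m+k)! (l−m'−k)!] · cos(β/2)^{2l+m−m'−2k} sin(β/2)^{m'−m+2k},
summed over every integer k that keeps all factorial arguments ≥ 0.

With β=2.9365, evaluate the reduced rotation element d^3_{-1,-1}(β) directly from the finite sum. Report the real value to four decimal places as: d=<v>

d=0.0607

d^3_{-1,-1}(β=2.9365) via Wigner's sum:
c=cos(2.9365/2)=0.102367, s=sin(2.9365/2)=0.994747; N=√[2·24·2·24]=48.000000
Admissible k: 0..2 (factorial args all ≥0)
  k=0: (−1)^0·48.0000/(48)·0.1024^6·0.9947^0 = +0.000001
  k=1: (−1)^1·48.0000/(6)·0.1024^4·0.9947^2 = -0.000869
  k=2: (−1)^2·48.0000/(8)·0.1024^2·0.9947^4 = +0.061563
d^3_{-1,-1}(2.9365) = +0.000001 -0.000869 +0.061563 = +0.060695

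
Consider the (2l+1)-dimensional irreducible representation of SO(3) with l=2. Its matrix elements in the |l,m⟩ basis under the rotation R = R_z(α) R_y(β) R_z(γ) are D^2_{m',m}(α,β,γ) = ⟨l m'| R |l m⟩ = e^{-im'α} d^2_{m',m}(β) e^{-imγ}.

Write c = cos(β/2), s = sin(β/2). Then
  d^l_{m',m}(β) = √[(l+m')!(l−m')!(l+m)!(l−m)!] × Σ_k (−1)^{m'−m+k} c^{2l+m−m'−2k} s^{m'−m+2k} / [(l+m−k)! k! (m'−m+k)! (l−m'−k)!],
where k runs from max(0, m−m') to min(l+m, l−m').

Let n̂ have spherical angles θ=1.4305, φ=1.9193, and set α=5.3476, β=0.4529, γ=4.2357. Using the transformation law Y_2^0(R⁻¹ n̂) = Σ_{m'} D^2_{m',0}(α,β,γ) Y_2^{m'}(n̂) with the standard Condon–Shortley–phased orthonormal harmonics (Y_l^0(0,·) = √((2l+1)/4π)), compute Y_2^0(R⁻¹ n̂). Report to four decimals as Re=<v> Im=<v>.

Need the full column D^2_{m',0} for m'=−2..2 at α=5.3476, β=0.4529, γ=4.2357.
cos(β/2)=0.974470, sin(β/2)=0.224520
d^2_{-2,0}: single k=2 term ⇒ +0.117252;  D = -0.034692-0.112002i
d^2_{-1,0}: k∈[1..2] ⇒ +0.508903 -0.027015 = +0.481888;  D = +0.285927-0.387894i
d^2_{0,0}: k∈[0..2] ⇒ +0.901723 -0.191472 +0.002541 = +0.712792;  D = +0.712792+0.000000i
d^2_{1,0}: k∈[0..1] ⇒ -0.508903 +0.027015 = -0.481888;  D = -0.285927-0.387894i
d^2_{2,0}: single k=0 term ⇒ +0.117252;  D = -0.034692+0.112002i
Y_2^{m'}(θ=1.4305,φ=1.9193) and Σ D·Y over m':
  (-0.0347-0.1120i)·(-0.2904+0.2431i)  (+0.2859-0.3879i)·(-0.0365-0.1005i)  (+0.7128+0.0000i)·(-0.2969+0.0000i)  (-0.2859-0.3879i)·(+0.0365-0.1005i)  (-0.0347+0.1120i)·(-0.2904-0.2431i)
Y_2^0(R⁻¹ n̂) = -0.235900+0.000000i

Re=-0.2359 Im=0.0000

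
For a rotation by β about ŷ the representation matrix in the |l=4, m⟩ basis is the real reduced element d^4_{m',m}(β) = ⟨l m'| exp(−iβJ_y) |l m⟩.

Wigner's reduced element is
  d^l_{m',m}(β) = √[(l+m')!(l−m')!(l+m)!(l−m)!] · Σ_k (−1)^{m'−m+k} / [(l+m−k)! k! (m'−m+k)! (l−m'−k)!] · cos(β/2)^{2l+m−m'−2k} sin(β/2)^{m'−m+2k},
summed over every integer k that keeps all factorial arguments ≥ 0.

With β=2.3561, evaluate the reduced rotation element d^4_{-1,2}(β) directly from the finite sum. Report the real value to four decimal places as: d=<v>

d^4_{-1,2}(β=2.3561) via Wigner's sum:
Half-angle: c=0.382727, s=0.923861. N=√(6·120·720·2)=1018.233765
Admissible k: 3..5 (factorial args all ≥0)
  k=3: (−1)^0·1018.2338/(72)·0.3827^5·0.9239^3 = +0.091576
  k=4: (−1)^1·1018.2338/(48)·0.3827^3·0.9239^5 = -0.800402
  k=5: (−1)^2·1018.2338/(240)·0.3827^1·0.9239^7 = +0.932767
d^4_{-1,2}(2.3561) = +0.091576 -0.800402 +0.932767 = +0.223942

d=0.2239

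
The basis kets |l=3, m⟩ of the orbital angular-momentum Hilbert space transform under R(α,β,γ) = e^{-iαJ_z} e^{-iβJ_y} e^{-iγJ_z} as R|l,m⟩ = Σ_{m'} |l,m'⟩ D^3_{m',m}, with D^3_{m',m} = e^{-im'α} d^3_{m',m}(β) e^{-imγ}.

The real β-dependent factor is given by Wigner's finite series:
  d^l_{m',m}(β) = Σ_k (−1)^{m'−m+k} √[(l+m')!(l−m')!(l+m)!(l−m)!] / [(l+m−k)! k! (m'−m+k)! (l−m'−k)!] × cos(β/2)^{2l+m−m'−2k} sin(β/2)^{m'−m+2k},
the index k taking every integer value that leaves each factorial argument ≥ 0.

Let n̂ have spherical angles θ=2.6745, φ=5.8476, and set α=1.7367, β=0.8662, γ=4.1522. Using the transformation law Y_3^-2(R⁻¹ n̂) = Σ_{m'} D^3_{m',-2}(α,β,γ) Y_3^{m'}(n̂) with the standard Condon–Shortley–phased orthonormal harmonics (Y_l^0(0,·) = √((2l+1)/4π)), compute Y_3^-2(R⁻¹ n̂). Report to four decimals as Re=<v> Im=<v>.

Re=0.3158 Im=0.0408

Need the full column D^3_{m',-2} for m'=−3..3 at α=1.7367, β=0.8662, γ=4.1522.
cos(β/2)=0.907669, sin(β/2)=0.419687
d^3_{-3,-2}: single k=1 term ⇒ +0.633342;  D = +0.369367+0.514480i
d^3_{-2,-2}: k∈[0..1] ⇒ +0.559198 -0.597765 = -0.038567;  D = -0.027185+0.027358i
d^3_{-1,-2}: k∈[0..1] ⇒ -0.817641 +0.349613 = -0.468028;  D = +0.381916+0.270538i
d^3_{0,-2}: k∈[0..1] ⇒ +0.654819 -0.139996 = +0.514822;  D = -0.224124+0.463477i
d^3_{1,-2}: k∈[0..1] ⇒ -0.349613 +0.037373 = -0.312241;  D = -0.299688-0.087643i
d^3_{2,-2}: k∈[0..1] ⇒ +0.127798 -0.005465 = +0.122334;  D = +0.014476-0.121474i
d^3_{3,-2}: single k=0 term ⇒ -0.028949;  D = +0.028916-0.001369i
Y_3^{m'}(θ=2.6745,φ=5.8476) and Σ D·Y over m':
  (+0.3694+0.5145i)·(+0.0099+0.0368i)  (-0.0272+0.0274i)·(-0.1191-0.1416i)  (+0.3819+0.2705i)·(+0.3940+0.1834i)  (-0.2241+0.4635i)·(-0.3286+0.0000i)  (-0.2997-0.0876i)·(-0.3940+0.1834i)  (+0.0145-0.1215i)·(-0.1191+0.1416i)  (+0.0289-0.0014i)·(-0.0099+0.0368i)
Y_3^-2(R⁻¹ n̂) = +0.315753+0.040784i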